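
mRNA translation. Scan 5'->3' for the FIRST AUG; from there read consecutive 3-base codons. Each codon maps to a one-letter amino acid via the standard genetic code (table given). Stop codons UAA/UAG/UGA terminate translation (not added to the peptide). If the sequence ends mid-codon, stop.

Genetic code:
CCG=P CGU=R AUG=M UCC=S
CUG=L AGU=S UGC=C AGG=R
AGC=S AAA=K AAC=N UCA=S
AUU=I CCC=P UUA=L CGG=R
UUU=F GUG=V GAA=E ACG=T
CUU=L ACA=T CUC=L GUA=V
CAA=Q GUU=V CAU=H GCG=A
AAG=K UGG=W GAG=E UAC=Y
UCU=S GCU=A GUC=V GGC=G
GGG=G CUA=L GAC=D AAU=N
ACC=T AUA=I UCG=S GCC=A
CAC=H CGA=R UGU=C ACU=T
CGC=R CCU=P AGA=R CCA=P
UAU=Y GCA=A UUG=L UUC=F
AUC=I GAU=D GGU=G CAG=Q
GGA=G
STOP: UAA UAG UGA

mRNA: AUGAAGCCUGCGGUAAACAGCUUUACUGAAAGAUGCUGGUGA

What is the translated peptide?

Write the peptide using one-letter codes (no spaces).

start AUG at pos 0
pos 0: AUG -> M; peptide=M
pos 3: AAG -> K; peptide=MK
pos 6: CCU -> P; peptide=MKP
pos 9: GCG -> A; peptide=MKPA
pos 12: GUA -> V; peptide=MKPAV
pos 15: AAC -> N; peptide=MKPAVN
pos 18: AGC -> S; peptide=MKPAVNS
pos 21: UUU -> F; peptide=MKPAVNSF
pos 24: ACU -> T; peptide=MKPAVNSFT
pos 27: GAA -> E; peptide=MKPAVNSFTE
pos 30: AGA -> R; peptide=MKPAVNSFTER
pos 33: UGC -> C; peptide=MKPAVNSFTERC
pos 36: UGG -> W; peptide=MKPAVNSFTERCW
pos 39: UGA -> STOP

Answer: MKPAVNSFTERCW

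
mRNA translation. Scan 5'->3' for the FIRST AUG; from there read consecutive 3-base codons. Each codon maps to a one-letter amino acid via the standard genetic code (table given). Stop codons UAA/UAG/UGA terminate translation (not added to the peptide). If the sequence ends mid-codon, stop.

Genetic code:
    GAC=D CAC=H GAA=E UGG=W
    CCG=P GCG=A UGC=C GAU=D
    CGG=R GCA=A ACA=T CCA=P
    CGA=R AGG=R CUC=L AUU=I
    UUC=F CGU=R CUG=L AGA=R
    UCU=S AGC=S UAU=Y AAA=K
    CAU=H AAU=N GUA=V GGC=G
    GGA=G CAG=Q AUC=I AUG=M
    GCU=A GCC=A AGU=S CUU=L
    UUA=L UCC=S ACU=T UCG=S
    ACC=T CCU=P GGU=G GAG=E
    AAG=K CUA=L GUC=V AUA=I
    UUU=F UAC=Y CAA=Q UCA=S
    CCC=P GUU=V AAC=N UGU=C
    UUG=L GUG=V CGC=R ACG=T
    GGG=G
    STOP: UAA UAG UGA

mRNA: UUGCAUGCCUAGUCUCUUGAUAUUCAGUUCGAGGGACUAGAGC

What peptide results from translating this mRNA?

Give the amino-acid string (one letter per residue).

Answer: MPSLLIFSSRD

Derivation:
start AUG at pos 4
pos 4: AUG -> M; peptide=M
pos 7: CCU -> P; peptide=MP
pos 10: AGU -> S; peptide=MPS
pos 13: CUC -> L; peptide=MPSL
pos 16: UUG -> L; peptide=MPSLL
pos 19: AUA -> I; peptide=MPSLLI
pos 22: UUC -> F; peptide=MPSLLIF
pos 25: AGU -> S; peptide=MPSLLIFS
pos 28: UCG -> S; peptide=MPSLLIFSS
pos 31: AGG -> R; peptide=MPSLLIFSSR
pos 34: GAC -> D; peptide=MPSLLIFSSRD
pos 37: UAG -> STOP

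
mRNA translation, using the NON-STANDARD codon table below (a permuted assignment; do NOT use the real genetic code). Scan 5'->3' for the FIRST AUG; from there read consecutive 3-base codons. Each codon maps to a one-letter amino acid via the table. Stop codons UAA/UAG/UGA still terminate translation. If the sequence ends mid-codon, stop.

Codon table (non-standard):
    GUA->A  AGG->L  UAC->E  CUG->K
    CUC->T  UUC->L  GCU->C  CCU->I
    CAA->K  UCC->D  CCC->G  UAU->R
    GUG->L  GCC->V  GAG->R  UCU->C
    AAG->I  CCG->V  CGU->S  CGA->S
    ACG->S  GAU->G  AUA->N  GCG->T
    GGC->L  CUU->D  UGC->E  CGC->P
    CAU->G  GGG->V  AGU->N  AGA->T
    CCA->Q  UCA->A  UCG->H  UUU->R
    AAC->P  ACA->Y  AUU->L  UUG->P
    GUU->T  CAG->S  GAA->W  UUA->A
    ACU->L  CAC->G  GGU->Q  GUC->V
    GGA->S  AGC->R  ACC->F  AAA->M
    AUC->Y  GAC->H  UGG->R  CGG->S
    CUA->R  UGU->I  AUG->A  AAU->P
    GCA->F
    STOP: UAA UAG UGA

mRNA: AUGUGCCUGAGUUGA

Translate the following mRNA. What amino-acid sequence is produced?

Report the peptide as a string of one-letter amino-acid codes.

start AUG at pos 0
pos 0: AUG -> A; peptide=A
pos 3: UGC -> E; peptide=AE
pos 6: CUG -> K; peptide=AEK
pos 9: AGU -> N; peptide=AEKN
pos 12: UGA -> STOP

Answer: AEKN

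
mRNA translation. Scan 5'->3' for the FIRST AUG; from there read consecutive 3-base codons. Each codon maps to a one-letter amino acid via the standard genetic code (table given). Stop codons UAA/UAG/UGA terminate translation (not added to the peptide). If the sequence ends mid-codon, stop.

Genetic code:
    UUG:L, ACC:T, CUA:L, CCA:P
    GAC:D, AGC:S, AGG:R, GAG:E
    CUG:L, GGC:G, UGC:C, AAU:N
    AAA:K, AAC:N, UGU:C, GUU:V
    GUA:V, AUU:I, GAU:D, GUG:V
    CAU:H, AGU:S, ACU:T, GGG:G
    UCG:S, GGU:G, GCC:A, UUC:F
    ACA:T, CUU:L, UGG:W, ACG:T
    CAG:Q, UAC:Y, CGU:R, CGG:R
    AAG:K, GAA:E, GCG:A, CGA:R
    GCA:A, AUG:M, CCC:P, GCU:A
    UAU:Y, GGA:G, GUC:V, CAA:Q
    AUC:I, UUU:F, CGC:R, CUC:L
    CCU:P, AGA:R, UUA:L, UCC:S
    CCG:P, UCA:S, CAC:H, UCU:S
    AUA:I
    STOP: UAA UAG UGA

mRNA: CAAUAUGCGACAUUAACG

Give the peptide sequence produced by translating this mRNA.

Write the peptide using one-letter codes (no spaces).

start AUG at pos 4
pos 4: AUG -> M; peptide=M
pos 7: CGA -> R; peptide=MR
pos 10: CAU -> H; peptide=MRH
pos 13: UAA -> STOP

Answer: MRH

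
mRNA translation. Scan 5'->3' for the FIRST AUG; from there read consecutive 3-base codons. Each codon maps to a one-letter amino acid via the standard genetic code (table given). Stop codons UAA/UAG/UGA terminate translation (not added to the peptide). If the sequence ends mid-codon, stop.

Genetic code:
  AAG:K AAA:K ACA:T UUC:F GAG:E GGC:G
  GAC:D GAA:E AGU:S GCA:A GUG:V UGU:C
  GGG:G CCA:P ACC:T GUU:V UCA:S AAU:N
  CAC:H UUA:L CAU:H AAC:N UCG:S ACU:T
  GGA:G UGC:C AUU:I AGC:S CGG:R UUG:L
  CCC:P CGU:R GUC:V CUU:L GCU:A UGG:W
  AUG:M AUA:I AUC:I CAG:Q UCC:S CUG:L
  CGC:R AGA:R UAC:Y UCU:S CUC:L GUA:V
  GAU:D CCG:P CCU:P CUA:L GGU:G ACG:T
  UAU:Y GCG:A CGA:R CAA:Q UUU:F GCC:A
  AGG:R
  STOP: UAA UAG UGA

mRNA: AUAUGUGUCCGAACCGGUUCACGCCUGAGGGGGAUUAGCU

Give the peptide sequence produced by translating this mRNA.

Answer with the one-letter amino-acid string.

start AUG at pos 2
pos 2: AUG -> M; peptide=M
pos 5: UGU -> C; peptide=MC
pos 8: CCG -> P; peptide=MCP
pos 11: AAC -> N; peptide=MCPN
pos 14: CGG -> R; peptide=MCPNR
pos 17: UUC -> F; peptide=MCPNRF
pos 20: ACG -> T; peptide=MCPNRFT
pos 23: CCU -> P; peptide=MCPNRFTP
pos 26: GAG -> E; peptide=MCPNRFTPE
pos 29: GGG -> G; peptide=MCPNRFTPEG
pos 32: GAU -> D; peptide=MCPNRFTPEGD
pos 35: UAG -> STOP

Answer: MCPNRFTPEGD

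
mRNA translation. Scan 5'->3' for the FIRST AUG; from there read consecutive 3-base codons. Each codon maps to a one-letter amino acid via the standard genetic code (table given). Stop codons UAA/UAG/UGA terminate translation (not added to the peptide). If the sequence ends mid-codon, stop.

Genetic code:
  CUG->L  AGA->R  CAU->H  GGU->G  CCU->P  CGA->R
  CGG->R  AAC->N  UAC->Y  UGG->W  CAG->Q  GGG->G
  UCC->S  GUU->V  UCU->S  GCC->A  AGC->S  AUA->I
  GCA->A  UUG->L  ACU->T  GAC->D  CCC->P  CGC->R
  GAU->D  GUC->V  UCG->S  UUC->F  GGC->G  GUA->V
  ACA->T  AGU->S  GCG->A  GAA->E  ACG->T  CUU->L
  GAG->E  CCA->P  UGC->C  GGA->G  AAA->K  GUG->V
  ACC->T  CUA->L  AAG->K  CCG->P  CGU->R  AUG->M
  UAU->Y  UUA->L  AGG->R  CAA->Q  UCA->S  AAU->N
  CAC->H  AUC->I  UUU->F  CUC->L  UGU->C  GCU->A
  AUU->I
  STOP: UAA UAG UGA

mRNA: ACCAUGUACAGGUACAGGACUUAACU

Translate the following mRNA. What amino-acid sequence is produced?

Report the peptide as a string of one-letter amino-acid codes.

Answer: MYRYRT

Derivation:
start AUG at pos 3
pos 3: AUG -> M; peptide=M
pos 6: UAC -> Y; peptide=MY
pos 9: AGG -> R; peptide=MYR
pos 12: UAC -> Y; peptide=MYRY
pos 15: AGG -> R; peptide=MYRYR
pos 18: ACU -> T; peptide=MYRYRT
pos 21: UAA -> STOP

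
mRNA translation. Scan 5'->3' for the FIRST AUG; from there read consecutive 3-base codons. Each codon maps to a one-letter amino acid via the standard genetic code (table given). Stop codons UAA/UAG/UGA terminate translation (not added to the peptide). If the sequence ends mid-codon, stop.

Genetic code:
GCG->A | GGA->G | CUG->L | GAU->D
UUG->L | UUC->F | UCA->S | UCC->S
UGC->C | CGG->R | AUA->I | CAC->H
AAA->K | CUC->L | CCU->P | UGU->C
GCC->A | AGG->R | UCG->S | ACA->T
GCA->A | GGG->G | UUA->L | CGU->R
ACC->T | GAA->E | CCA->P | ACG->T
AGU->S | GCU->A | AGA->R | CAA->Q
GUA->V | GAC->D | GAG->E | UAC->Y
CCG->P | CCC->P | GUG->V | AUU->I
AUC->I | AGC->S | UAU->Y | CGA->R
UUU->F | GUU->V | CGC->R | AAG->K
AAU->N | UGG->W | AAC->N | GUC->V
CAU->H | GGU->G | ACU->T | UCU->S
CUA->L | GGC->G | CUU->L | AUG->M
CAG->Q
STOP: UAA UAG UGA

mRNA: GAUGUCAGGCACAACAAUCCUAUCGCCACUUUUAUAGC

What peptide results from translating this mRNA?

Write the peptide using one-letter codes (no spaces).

start AUG at pos 1
pos 1: AUG -> M; peptide=M
pos 4: UCA -> S; peptide=MS
pos 7: GGC -> G; peptide=MSG
pos 10: ACA -> T; peptide=MSGT
pos 13: ACA -> T; peptide=MSGTT
pos 16: AUC -> I; peptide=MSGTTI
pos 19: CUA -> L; peptide=MSGTTIL
pos 22: UCG -> S; peptide=MSGTTILS
pos 25: CCA -> P; peptide=MSGTTILSP
pos 28: CUU -> L; peptide=MSGTTILSPL
pos 31: UUA -> L; peptide=MSGTTILSPLL
pos 34: UAG -> STOP

Answer: MSGTTILSPLL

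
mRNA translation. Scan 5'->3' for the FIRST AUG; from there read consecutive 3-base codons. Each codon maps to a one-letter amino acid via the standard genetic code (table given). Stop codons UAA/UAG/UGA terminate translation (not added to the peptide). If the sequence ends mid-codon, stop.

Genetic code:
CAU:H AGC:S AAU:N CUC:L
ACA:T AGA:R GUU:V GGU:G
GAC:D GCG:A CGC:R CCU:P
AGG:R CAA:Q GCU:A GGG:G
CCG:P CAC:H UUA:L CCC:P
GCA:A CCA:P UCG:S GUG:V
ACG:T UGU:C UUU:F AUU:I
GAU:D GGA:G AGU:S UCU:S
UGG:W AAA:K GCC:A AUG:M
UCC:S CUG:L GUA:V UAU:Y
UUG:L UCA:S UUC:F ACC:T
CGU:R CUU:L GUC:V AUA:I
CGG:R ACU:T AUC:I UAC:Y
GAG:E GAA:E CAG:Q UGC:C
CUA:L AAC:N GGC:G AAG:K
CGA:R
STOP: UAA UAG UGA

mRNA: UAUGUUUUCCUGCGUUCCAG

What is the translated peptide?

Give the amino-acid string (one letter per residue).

start AUG at pos 1
pos 1: AUG -> M; peptide=M
pos 4: UUU -> F; peptide=MF
pos 7: UCC -> S; peptide=MFS
pos 10: UGC -> C; peptide=MFSC
pos 13: GUU -> V; peptide=MFSCV
pos 16: CCA -> P; peptide=MFSCVP
pos 19: only 1 nt remain (<3), stop (end of mRNA)

Answer: MFSCVP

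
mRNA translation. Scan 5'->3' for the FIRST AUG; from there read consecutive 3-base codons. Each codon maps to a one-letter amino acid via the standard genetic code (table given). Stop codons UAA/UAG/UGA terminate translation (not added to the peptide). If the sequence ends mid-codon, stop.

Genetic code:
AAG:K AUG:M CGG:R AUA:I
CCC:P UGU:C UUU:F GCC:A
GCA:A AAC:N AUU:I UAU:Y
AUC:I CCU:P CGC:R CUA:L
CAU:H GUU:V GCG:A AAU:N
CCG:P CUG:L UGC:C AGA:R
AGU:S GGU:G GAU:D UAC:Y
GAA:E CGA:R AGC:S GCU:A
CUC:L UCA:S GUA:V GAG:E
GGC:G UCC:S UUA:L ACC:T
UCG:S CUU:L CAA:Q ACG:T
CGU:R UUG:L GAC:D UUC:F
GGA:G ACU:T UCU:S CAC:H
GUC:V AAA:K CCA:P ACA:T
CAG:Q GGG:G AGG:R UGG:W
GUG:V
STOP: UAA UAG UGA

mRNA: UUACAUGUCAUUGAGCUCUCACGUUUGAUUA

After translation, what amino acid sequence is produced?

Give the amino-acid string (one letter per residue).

start AUG at pos 4
pos 4: AUG -> M; peptide=M
pos 7: UCA -> S; peptide=MS
pos 10: UUG -> L; peptide=MSL
pos 13: AGC -> S; peptide=MSLS
pos 16: UCU -> S; peptide=MSLSS
pos 19: CAC -> H; peptide=MSLSSH
pos 22: GUU -> V; peptide=MSLSSHV
pos 25: UGA -> STOP

Answer: MSLSSHV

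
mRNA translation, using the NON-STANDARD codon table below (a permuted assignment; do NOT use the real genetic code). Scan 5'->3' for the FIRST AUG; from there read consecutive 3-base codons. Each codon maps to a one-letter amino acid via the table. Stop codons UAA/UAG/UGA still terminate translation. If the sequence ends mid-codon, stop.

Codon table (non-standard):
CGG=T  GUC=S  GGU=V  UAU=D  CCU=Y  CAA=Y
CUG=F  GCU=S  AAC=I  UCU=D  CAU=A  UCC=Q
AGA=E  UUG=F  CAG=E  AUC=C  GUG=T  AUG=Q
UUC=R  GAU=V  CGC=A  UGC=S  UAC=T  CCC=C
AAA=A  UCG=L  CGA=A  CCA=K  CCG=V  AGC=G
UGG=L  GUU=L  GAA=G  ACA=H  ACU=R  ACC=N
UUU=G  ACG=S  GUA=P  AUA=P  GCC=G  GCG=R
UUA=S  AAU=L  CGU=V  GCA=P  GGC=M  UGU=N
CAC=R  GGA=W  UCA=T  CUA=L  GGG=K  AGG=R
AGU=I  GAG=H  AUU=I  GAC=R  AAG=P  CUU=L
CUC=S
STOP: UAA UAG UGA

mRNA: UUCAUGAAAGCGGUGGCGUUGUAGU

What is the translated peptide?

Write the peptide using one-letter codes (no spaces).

start AUG at pos 3
pos 3: AUG -> Q; peptide=Q
pos 6: AAA -> A; peptide=QA
pos 9: GCG -> R; peptide=QAR
pos 12: GUG -> T; peptide=QART
pos 15: GCG -> R; peptide=QARTR
pos 18: UUG -> F; peptide=QARTRF
pos 21: UAG -> STOP

Answer: QARTRF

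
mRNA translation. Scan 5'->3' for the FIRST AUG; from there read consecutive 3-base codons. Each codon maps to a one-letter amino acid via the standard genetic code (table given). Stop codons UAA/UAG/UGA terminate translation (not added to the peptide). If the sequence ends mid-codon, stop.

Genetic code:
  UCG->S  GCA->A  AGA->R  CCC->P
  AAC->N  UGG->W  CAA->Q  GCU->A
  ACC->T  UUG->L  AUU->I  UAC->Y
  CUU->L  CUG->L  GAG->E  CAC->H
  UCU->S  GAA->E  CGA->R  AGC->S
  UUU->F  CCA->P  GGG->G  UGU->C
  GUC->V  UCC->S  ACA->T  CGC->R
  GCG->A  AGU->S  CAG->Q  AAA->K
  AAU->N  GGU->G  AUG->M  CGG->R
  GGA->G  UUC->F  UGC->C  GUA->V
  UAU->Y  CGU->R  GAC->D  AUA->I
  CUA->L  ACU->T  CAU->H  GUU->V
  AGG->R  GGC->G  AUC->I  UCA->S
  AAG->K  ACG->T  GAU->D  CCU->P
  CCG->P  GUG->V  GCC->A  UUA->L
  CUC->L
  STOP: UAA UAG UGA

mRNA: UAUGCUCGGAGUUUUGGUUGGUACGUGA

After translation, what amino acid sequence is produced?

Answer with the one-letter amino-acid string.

start AUG at pos 1
pos 1: AUG -> M; peptide=M
pos 4: CUC -> L; peptide=ML
pos 7: GGA -> G; peptide=MLG
pos 10: GUU -> V; peptide=MLGV
pos 13: UUG -> L; peptide=MLGVL
pos 16: GUU -> V; peptide=MLGVLV
pos 19: GGU -> G; peptide=MLGVLVG
pos 22: ACG -> T; peptide=MLGVLVGT
pos 25: UGA -> STOP

Answer: MLGVLVGT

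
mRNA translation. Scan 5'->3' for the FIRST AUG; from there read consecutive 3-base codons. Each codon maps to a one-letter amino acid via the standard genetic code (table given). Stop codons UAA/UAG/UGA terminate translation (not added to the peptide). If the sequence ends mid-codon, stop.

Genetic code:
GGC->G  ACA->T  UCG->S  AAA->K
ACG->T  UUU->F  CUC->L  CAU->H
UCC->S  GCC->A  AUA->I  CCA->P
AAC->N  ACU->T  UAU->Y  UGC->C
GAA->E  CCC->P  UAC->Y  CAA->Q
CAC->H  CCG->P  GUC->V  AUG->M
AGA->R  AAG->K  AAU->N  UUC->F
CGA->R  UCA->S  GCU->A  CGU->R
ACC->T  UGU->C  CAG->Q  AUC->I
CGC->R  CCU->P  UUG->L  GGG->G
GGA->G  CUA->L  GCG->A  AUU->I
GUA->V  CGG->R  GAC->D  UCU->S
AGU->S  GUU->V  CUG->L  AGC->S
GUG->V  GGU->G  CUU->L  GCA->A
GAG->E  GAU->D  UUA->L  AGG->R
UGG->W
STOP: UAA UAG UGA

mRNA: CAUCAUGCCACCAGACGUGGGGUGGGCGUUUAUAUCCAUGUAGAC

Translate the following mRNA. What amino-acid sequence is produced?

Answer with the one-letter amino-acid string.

start AUG at pos 4
pos 4: AUG -> M; peptide=M
pos 7: CCA -> P; peptide=MP
pos 10: CCA -> P; peptide=MPP
pos 13: GAC -> D; peptide=MPPD
pos 16: GUG -> V; peptide=MPPDV
pos 19: GGG -> G; peptide=MPPDVG
pos 22: UGG -> W; peptide=MPPDVGW
pos 25: GCG -> A; peptide=MPPDVGWA
pos 28: UUU -> F; peptide=MPPDVGWAF
pos 31: AUA -> I; peptide=MPPDVGWAFI
pos 34: UCC -> S; peptide=MPPDVGWAFIS
pos 37: AUG -> M; peptide=MPPDVGWAFISM
pos 40: UAG -> STOP

Answer: MPPDVGWAFISM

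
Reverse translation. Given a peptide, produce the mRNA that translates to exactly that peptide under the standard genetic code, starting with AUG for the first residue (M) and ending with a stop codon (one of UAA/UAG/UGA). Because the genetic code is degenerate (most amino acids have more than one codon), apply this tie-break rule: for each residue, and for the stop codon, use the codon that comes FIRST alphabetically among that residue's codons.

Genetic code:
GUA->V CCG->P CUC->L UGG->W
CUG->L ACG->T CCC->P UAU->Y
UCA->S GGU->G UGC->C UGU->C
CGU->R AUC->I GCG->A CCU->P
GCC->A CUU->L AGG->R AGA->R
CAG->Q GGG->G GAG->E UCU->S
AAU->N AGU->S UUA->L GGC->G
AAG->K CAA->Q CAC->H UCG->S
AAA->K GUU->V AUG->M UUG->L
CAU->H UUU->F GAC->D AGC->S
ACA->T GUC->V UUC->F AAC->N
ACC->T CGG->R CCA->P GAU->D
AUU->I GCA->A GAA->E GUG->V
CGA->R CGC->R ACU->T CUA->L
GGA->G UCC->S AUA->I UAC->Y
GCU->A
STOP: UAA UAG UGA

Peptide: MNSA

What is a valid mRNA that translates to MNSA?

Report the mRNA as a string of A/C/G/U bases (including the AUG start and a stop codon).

residue 1: M -> AUG (start codon)
residue 2: N codons sorted = AAC,AAU -> pick first = AAC
residue 3: S codons sorted = AGC,AGU,UCA,UCC,UCG,UCU -> pick first = AGC
residue 4: A codons sorted = GCA,GCC,GCG,GCU -> pick first = GCA
terminator: stop codons sorted = UAA,UAG,UGA -> pick first = UAA

Answer: mRNA: AUGAACAGCGCAUAA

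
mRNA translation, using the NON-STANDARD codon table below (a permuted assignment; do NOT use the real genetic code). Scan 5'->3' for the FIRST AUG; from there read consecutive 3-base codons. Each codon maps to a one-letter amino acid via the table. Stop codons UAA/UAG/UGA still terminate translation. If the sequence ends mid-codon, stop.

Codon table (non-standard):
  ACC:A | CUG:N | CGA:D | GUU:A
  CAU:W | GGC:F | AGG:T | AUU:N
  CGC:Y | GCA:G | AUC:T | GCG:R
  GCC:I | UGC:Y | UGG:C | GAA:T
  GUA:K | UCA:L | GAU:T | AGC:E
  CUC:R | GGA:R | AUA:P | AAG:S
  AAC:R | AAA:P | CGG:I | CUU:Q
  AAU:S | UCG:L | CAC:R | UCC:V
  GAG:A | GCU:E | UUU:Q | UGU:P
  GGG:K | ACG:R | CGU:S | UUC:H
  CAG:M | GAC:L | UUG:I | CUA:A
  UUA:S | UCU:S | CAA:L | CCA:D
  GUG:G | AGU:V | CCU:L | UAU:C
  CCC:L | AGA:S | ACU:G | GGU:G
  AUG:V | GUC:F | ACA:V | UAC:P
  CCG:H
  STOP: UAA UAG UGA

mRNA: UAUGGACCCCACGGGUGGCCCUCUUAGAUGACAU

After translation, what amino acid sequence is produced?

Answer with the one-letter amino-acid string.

start AUG at pos 1
pos 1: AUG -> V; peptide=V
pos 4: GAC -> L; peptide=VL
pos 7: CCC -> L; peptide=VLL
pos 10: ACG -> R; peptide=VLLR
pos 13: GGU -> G; peptide=VLLRG
pos 16: GGC -> F; peptide=VLLRGF
pos 19: CCU -> L; peptide=VLLRGFL
pos 22: CUU -> Q; peptide=VLLRGFLQ
pos 25: AGA -> S; peptide=VLLRGFLQS
pos 28: UGA -> STOP

Answer: VLLRGFLQS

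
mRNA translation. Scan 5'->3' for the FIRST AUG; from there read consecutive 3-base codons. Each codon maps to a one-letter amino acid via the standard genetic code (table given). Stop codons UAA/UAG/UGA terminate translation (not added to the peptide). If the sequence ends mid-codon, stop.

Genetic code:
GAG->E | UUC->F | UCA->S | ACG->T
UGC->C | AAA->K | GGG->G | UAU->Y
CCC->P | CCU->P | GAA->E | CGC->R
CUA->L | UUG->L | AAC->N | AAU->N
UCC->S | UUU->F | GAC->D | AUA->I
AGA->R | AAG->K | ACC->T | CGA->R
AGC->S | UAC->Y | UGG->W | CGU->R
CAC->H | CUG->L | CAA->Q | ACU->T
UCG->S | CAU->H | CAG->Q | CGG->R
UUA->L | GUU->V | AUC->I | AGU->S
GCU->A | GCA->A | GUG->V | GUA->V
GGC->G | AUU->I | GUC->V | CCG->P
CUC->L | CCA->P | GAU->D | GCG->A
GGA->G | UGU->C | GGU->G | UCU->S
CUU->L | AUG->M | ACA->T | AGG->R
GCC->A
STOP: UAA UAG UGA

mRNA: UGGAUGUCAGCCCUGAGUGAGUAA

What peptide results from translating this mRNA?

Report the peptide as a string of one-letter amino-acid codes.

start AUG at pos 3
pos 3: AUG -> M; peptide=M
pos 6: UCA -> S; peptide=MS
pos 9: GCC -> A; peptide=MSA
pos 12: CUG -> L; peptide=MSAL
pos 15: AGU -> S; peptide=MSALS
pos 18: GAG -> E; peptide=MSALSE
pos 21: UAA -> STOP

Answer: MSALSE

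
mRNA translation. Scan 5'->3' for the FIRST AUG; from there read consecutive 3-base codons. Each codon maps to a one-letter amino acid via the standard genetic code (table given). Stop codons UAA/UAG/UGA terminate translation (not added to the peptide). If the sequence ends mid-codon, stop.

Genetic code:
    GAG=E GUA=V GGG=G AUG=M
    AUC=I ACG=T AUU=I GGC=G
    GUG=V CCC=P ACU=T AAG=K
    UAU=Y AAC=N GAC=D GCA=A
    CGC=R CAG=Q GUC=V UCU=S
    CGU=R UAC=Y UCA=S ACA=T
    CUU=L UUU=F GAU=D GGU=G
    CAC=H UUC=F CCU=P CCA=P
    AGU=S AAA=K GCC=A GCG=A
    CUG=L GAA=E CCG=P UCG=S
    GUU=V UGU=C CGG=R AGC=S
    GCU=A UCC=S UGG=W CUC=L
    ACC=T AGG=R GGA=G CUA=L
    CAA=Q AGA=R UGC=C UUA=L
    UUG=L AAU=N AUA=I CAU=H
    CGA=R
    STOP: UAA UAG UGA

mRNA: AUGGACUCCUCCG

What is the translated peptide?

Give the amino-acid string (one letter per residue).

Answer: MDSS

Derivation:
start AUG at pos 0
pos 0: AUG -> M; peptide=M
pos 3: GAC -> D; peptide=MD
pos 6: UCC -> S; peptide=MDS
pos 9: UCC -> S; peptide=MDSS
pos 12: only 1 nt remain (<3), stop (end of mRNA)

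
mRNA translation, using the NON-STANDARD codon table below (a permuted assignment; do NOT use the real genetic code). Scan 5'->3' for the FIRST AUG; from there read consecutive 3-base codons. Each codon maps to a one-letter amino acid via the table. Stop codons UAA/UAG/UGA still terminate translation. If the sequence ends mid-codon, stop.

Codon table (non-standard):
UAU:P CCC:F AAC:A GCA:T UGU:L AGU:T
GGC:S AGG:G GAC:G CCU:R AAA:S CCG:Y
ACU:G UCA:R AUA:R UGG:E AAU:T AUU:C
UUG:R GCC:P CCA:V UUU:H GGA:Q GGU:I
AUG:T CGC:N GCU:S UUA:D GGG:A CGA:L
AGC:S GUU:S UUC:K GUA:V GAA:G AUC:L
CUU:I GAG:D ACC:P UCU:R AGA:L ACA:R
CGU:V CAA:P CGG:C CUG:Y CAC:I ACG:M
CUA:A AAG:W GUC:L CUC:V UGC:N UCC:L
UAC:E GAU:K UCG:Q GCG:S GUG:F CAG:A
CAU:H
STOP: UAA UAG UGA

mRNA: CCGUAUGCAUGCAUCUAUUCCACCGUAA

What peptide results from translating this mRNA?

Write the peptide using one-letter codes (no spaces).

Answer: THTRCVY

Derivation:
start AUG at pos 4
pos 4: AUG -> T; peptide=T
pos 7: CAU -> H; peptide=TH
pos 10: GCA -> T; peptide=THT
pos 13: UCU -> R; peptide=THTR
pos 16: AUU -> C; peptide=THTRC
pos 19: CCA -> V; peptide=THTRCV
pos 22: CCG -> Y; peptide=THTRCVY
pos 25: UAA -> STOP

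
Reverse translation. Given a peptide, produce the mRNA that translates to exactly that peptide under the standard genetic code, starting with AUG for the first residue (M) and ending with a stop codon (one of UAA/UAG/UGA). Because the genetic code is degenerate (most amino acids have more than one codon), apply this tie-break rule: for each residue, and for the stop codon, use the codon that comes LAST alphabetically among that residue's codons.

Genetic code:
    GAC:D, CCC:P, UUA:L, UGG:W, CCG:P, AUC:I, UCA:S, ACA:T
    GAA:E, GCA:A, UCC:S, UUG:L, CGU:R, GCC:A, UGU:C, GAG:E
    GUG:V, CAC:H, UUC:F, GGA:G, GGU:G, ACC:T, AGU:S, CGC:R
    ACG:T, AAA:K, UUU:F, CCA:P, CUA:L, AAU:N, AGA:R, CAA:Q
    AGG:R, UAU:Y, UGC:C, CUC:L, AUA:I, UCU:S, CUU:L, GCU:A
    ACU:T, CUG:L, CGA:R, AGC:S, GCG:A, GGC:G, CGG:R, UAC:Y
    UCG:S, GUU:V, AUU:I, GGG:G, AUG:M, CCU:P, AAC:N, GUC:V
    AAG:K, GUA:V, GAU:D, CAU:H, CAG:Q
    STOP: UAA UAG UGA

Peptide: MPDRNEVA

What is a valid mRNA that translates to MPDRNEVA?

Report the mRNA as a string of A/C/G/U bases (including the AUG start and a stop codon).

residue 1: M -> AUG (start codon)
residue 2: P codons sorted = CCA,CCC,CCG,CCU -> pick last = CCU
residue 3: D codons sorted = GAC,GAU -> pick last = GAU
residue 4: R codons sorted = AGA,AGG,CGA,CGC,CGG,CGU -> pick last = CGU
residue 5: N codons sorted = AAC,AAU -> pick last = AAU
residue 6: E codons sorted = GAA,GAG -> pick last = GAG
residue 7: V codons sorted = GUA,GUC,GUG,GUU -> pick last = GUU
residue 8: A codons sorted = GCA,GCC,GCG,GCU -> pick last = GCU
terminator: stop codons sorted = UAA,UAG,UGA -> pick last = UGA

Answer: mRNA: AUGCCUGAUCGUAAUGAGGUUGCUUGA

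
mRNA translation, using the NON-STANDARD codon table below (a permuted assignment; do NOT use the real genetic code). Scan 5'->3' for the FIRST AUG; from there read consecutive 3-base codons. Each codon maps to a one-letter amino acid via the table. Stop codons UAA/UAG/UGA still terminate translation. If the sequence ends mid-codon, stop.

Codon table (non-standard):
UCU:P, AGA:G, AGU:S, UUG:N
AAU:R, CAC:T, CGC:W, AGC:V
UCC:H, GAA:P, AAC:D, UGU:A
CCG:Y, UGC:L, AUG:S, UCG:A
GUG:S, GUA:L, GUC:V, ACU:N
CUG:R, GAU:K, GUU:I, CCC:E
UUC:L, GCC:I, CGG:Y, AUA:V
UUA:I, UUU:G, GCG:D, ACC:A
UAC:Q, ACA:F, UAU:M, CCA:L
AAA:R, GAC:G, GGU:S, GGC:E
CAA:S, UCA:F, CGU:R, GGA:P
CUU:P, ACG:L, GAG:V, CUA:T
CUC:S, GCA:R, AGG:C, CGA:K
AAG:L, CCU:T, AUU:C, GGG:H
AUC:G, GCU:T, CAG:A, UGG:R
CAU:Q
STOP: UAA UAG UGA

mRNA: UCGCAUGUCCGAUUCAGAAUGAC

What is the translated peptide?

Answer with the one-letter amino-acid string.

Answer: SHKFP

Derivation:
start AUG at pos 4
pos 4: AUG -> S; peptide=S
pos 7: UCC -> H; peptide=SH
pos 10: GAU -> K; peptide=SHK
pos 13: UCA -> F; peptide=SHKF
pos 16: GAA -> P; peptide=SHKFP
pos 19: UGA -> STOP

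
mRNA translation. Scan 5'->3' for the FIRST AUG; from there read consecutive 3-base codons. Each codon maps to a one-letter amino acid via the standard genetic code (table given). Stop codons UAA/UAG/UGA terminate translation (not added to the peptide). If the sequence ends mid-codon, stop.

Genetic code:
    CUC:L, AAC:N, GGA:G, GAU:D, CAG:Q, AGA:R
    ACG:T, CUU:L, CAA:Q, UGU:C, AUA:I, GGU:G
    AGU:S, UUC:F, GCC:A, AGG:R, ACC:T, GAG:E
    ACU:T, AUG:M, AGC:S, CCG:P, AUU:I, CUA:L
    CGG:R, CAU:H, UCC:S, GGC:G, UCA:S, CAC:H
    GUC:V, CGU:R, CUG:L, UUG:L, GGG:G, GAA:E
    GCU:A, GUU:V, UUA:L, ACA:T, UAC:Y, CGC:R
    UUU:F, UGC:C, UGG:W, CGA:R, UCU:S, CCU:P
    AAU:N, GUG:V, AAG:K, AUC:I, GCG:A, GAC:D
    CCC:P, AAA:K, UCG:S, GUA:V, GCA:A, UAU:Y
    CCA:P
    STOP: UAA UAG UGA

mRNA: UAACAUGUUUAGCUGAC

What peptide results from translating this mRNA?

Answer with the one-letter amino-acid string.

start AUG at pos 4
pos 4: AUG -> M; peptide=M
pos 7: UUU -> F; peptide=MF
pos 10: AGC -> S; peptide=MFS
pos 13: UGA -> STOP

Answer: MFS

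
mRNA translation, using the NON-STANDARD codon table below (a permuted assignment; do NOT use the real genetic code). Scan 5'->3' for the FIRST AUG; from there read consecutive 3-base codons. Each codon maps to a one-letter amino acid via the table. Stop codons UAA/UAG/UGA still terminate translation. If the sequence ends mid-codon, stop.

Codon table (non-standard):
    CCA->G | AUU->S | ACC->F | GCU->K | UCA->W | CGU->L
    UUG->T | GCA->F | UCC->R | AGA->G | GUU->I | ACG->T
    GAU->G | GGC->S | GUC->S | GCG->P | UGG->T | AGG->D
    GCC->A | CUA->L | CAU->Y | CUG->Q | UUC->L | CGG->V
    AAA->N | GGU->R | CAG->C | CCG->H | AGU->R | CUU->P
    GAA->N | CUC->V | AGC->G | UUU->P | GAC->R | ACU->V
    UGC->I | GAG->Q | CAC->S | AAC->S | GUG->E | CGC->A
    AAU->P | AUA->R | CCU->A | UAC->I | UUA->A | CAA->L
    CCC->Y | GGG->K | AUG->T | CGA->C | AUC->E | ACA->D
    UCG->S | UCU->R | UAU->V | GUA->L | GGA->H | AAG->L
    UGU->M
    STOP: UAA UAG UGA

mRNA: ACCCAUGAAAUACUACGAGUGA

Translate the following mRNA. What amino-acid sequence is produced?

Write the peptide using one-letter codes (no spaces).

Answer: TNIIQ

Derivation:
start AUG at pos 4
pos 4: AUG -> T; peptide=T
pos 7: AAA -> N; peptide=TN
pos 10: UAC -> I; peptide=TNI
pos 13: UAC -> I; peptide=TNII
pos 16: GAG -> Q; peptide=TNIIQ
pos 19: UGA -> STOP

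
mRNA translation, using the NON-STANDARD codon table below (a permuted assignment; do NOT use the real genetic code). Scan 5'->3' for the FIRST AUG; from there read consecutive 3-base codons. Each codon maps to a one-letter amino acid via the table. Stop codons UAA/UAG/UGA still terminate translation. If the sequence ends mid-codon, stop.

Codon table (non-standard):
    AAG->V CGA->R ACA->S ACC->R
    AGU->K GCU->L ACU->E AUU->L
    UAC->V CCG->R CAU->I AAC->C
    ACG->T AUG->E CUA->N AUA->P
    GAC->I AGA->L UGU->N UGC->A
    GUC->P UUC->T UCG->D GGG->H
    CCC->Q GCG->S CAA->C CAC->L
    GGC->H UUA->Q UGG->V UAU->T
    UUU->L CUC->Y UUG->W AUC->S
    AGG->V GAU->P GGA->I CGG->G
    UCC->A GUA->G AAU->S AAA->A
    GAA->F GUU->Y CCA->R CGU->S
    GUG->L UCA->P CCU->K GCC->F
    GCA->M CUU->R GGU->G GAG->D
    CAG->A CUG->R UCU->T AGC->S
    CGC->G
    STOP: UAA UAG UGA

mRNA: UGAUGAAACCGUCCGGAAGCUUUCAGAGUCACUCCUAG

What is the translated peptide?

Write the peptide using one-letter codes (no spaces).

Answer: EARAISLAKLA

Derivation:
start AUG at pos 2
pos 2: AUG -> E; peptide=E
pos 5: AAA -> A; peptide=EA
pos 8: CCG -> R; peptide=EAR
pos 11: UCC -> A; peptide=EARA
pos 14: GGA -> I; peptide=EARAI
pos 17: AGC -> S; peptide=EARAIS
pos 20: UUU -> L; peptide=EARAISL
pos 23: CAG -> A; peptide=EARAISLA
pos 26: AGU -> K; peptide=EARAISLAK
pos 29: CAC -> L; peptide=EARAISLAKL
pos 32: UCC -> A; peptide=EARAISLAKLA
pos 35: UAG -> STOP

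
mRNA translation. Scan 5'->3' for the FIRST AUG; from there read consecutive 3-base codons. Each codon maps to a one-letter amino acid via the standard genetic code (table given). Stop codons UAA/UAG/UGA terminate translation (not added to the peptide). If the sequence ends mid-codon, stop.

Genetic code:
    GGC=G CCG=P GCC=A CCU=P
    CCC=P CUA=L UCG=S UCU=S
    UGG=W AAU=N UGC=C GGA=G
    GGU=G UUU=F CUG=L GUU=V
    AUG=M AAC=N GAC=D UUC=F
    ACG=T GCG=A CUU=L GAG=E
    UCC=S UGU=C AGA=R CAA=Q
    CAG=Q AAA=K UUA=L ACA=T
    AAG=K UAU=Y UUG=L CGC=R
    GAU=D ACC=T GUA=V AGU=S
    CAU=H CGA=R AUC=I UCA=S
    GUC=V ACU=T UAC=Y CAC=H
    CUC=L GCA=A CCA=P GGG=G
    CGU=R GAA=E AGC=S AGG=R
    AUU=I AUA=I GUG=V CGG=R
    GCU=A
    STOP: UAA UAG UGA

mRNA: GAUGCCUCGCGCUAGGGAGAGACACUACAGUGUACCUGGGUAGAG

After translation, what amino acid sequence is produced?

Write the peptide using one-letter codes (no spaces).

start AUG at pos 1
pos 1: AUG -> M; peptide=M
pos 4: CCU -> P; peptide=MP
pos 7: CGC -> R; peptide=MPR
pos 10: GCU -> A; peptide=MPRA
pos 13: AGG -> R; peptide=MPRAR
pos 16: GAG -> E; peptide=MPRARE
pos 19: AGA -> R; peptide=MPRARER
pos 22: CAC -> H; peptide=MPRARERH
pos 25: UAC -> Y; peptide=MPRARERHY
pos 28: AGU -> S; peptide=MPRARERHYS
pos 31: GUA -> V; peptide=MPRARERHYSV
pos 34: CCU -> P; peptide=MPRARERHYSVP
pos 37: GGG -> G; peptide=MPRARERHYSVPG
pos 40: UAG -> STOP

Answer: MPRARERHYSVPG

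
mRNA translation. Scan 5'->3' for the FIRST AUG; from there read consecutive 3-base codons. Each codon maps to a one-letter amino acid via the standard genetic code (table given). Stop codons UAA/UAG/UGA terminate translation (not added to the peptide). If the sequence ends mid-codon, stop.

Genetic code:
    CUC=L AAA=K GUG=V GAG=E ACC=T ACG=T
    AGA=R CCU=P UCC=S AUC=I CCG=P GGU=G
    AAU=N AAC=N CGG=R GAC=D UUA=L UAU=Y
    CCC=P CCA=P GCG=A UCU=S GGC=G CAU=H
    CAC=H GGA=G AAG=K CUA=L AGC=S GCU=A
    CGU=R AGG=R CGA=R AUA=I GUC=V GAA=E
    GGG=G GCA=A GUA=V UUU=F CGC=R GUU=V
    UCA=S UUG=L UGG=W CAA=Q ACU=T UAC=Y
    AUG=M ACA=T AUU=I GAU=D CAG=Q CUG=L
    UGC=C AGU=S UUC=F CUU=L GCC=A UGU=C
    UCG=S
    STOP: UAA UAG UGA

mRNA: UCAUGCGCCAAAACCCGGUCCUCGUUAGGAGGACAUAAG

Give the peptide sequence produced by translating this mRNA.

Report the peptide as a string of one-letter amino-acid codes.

start AUG at pos 2
pos 2: AUG -> M; peptide=M
pos 5: CGC -> R; peptide=MR
pos 8: CAA -> Q; peptide=MRQ
pos 11: AAC -> N; peptide=MRQN
pos 14: CCG -> P; peptide=MRQNP
pos 17: GUC -> V; peptide=MRQNPV
pos 20: CUC -> L; peptide=MRQNPVL
pos 23: GUU -> V; peptide=MRQNPVLV
pos 26: AGG -> R; peptide=MRQNPVLVR
pos 29: AGG -> R; peptide=MRQNPVLVRR
pos 32: ACA -> T; peptide=MRQNPVLVRRT
pos 35: UAA -> STOP

Answer: MRQNPVLVRRT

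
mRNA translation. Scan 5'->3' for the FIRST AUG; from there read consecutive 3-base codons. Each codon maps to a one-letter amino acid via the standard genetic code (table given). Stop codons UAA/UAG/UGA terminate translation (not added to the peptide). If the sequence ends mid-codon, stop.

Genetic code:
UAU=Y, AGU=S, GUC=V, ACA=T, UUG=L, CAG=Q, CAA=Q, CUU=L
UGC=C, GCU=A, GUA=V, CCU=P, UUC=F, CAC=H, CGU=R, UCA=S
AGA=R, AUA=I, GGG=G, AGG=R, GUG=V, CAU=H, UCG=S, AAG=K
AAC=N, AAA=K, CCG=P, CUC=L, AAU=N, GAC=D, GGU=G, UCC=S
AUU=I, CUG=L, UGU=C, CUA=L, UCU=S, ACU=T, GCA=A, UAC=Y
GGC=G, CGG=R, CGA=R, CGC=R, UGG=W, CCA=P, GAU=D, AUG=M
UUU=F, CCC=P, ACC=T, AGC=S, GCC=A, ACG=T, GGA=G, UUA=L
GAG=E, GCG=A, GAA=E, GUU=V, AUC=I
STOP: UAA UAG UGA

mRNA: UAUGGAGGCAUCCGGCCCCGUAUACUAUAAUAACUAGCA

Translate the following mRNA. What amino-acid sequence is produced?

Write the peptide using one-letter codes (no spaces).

start AUG at pos 1
pos 1: AUG -> M; peptide=M
pos 4: GAG -> E; peptide=ME
pos 7: GCA -> A; peptide=MEA
pos 10: UCC -> S; peptide=MEAS
pos 13: GGC -> G; peptide=MEASG
pos 16: CCC -> P; peptide=MEASGP
pos 19: GUA -> V; peptide=MEASGPV
pos 22: UAC -> Y; peptide=MEASGPVY
pos 25: UAU -> Y; peptide=MEASGPVYY
pos 28: AAU -> N; peptide=MEASGPVYYN
pos 31: AAC -> N; peptide=MEASGPVYYNN
pos 34: UAG -> STOP

Answer: MEASGPVYYNN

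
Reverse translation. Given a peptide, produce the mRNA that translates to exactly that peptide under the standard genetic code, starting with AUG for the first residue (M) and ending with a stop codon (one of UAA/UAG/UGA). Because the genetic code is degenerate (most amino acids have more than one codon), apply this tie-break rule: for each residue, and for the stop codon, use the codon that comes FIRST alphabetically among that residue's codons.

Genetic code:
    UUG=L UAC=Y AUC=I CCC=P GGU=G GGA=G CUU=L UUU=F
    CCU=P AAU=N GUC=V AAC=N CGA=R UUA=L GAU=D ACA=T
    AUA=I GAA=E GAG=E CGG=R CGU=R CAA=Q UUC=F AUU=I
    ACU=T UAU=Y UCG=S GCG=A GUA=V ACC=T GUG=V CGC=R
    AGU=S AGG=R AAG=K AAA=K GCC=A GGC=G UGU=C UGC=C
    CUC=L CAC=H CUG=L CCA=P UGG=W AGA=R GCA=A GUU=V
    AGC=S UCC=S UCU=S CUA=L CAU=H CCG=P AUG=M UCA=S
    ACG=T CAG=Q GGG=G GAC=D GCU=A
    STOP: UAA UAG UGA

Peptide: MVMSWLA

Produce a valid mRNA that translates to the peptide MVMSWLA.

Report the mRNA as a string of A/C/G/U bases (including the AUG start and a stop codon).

residue 1: M -> AUG (start codon)
residue 2: V codons sorted = GUA,GUC,GUG,GUU -> pick first = GUA
residue 3: M -> AUG (only codon)
residue 4: S codons sorted = AGC,AGU,UCA,UCC,UCG,UCU -> pick first = AGC
residue 5: W -> UGG (only codon)
residue 6: L codons sorted = CUA,CUC,CUG,CUU,UUA,UUG -> pick first = CUA
residue 7: A codons sorted = GCA,GCC,GCG,GCU -> pick first = GCA
terminator: stop codons sorted = UAA,UAG,UGA -> pick first = UAA

Answer: mRNA: AUGGUAAUGAGCUGGCUAGCAUAA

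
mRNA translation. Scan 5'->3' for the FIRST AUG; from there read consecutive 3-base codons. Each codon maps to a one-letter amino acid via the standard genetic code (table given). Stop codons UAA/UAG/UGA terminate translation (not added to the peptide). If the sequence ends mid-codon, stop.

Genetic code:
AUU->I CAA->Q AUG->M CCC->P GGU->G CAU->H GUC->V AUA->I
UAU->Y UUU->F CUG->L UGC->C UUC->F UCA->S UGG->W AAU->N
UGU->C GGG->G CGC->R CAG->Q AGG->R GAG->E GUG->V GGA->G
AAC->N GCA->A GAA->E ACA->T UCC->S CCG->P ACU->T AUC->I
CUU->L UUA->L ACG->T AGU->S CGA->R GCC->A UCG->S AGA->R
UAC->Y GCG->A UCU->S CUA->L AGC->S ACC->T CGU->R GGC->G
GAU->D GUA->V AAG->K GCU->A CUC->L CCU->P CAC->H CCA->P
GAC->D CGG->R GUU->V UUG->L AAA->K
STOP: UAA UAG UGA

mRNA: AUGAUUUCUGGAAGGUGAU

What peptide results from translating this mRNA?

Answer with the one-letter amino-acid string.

start AUG at pos 0
pos 0: AUG -> M; peptide=M
pos 3: AUU -> I; peptide=MI
pos 6: UCU -> S; peptide=MIS
pos 9: GGA -> G; peptide=MISG
pos 12: AGG -> R; peptide=MISGR
pos 15: UGA -> STOP

Answer: MISGR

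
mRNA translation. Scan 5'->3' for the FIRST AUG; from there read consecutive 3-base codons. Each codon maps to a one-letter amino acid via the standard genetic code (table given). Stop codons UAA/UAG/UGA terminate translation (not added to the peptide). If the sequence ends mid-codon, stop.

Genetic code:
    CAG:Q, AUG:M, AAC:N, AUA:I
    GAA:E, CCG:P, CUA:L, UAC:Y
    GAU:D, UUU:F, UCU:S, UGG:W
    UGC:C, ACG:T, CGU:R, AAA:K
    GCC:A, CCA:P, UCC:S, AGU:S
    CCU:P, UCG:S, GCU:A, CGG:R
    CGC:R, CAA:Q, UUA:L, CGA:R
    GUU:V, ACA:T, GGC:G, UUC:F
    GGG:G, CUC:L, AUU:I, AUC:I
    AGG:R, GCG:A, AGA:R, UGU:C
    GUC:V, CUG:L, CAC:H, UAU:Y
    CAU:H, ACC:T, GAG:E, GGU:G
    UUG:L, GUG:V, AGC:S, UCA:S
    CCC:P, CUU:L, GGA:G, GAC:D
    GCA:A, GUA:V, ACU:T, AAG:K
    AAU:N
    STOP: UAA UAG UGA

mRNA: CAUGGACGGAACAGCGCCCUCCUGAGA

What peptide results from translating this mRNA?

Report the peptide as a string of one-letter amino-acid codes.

start AUG at pos 1
pos 1: AUG -> M; peptide=M
pos 4: GAC -> D; peptide=MD
pos 7: GGA -> G; peptide=MDG
pos 10: ACA -> T; peptide=MDGT
pos 13: GCG -> A; peptide=MDGTA
pos 16: CCC -> P; peptide=MDGTAP
pos 19: UCC -> S; peptide=MDGTAPS
pos 22: UGA -> STOP

Answer: MDGTAPS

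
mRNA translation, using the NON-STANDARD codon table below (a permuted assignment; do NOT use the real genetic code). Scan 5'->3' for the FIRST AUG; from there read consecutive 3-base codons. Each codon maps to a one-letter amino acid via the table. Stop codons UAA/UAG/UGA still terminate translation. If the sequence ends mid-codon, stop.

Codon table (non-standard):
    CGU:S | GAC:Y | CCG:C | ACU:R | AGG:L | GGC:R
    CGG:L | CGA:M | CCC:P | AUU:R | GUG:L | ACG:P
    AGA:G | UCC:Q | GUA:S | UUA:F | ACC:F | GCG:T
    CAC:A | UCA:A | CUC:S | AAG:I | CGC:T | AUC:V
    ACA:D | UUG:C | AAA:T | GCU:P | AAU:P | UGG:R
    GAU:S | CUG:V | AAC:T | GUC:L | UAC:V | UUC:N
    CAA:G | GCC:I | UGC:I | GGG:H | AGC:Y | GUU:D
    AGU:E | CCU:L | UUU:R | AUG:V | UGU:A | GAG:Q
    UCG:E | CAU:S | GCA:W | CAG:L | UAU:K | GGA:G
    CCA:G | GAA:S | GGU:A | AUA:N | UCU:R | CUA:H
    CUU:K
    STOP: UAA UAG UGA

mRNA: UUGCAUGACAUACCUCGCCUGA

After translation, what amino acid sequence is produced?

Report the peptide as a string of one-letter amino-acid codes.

Answer: VDVSI

Derivation:
start AUG at pos 4
pos 4: AUG -> V; peptide=V
pos 7: ACA -> D; peptide=VD
pos 10: UAC -> V; peptide=VDV
pos 13: CUC -> S; peptide=VDVS
pos 16: GCC -> I; peptide=VDVSI
pos 19: UGA -> STOP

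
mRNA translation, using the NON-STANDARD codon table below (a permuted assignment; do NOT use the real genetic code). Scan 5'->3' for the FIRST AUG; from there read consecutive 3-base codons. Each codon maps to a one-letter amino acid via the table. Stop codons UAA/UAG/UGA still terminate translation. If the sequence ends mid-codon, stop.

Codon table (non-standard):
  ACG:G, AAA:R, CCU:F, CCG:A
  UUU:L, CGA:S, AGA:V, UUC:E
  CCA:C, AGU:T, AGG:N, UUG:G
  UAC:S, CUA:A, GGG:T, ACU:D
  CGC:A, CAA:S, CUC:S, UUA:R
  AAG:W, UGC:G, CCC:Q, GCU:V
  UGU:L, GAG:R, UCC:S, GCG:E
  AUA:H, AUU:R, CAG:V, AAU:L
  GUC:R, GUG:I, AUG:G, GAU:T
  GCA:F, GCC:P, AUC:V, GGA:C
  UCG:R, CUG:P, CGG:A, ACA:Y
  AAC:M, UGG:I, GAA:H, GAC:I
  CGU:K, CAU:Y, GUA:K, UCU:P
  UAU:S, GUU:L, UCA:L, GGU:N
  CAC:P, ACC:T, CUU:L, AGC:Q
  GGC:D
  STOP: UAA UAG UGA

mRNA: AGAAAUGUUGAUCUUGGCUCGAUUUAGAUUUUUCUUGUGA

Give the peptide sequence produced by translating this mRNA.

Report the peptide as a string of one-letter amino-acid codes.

start AUG at pos 4
pos 4: AUG -> G; peptide=G
pos 7: UUG -> G; peptide=GG
pos 10: AUC -> V; peptide=GGV
pos 13: UUG -> G; peptide=GGVG
pos 16: GCU -> V; peptide=GGVGV
pos 19: CGA -> S; peptide=GGVGVS
pos 22: UUU -> L; peptide=GGVGVSL
pos 25: AGA -> V; peptide=GGVGVSLV
pos 28: UUU -> L; peptide=GGVGVSLVL
pos 31: UUC -> E; peptide=GGVGVSLVLE
pos 34: UUG -> G; peptide=GGVGVSLVLEG
pos 37: UGA -> STOP

Answer: GGVGVSLVLEG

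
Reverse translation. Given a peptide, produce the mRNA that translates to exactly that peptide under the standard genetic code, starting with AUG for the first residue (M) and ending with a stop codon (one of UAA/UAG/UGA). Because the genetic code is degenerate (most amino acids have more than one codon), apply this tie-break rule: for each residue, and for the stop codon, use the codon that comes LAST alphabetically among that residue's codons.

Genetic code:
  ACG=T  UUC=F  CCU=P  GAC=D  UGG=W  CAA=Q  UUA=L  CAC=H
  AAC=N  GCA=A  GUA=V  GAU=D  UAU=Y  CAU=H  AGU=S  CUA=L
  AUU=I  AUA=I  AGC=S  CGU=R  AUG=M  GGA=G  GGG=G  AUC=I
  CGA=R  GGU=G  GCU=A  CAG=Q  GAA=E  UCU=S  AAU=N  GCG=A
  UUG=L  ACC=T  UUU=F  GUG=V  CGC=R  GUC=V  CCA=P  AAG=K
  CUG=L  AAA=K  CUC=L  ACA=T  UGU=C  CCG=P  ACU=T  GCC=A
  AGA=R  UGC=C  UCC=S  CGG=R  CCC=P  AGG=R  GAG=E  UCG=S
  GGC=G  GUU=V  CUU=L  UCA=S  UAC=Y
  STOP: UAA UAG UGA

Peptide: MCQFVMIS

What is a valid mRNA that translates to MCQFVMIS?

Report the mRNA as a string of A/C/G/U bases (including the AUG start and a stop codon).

residue 1: M -> AUG (start codon)
residue 2: C codons sorted = UGC,UGU -> pick last = UGU
residue 3: Q codons sorted = CAA,CAG -> pick last = CAG
residue 4: F codons sorted = UUC,UUU -> pick last = UUU
residue 5: V codons sorted = GUA,GUC,GUG,GUU -> pick last = GUU
residue 6: M -> AUG (only codon)
residue 7: I codons sorted = AUA,AUC,AUU -> pick last = AUU
residue 8: S codons sorted = AGC,AGU,UCA,UCC,UCG,UCU -> pick last = UCU
terminator: stop codons sorted = UAA,UAG,UGA -> pick last = UGA

Answer: mRNA: AUGUGUCAGUUUGUUAUGAUUUCUUGA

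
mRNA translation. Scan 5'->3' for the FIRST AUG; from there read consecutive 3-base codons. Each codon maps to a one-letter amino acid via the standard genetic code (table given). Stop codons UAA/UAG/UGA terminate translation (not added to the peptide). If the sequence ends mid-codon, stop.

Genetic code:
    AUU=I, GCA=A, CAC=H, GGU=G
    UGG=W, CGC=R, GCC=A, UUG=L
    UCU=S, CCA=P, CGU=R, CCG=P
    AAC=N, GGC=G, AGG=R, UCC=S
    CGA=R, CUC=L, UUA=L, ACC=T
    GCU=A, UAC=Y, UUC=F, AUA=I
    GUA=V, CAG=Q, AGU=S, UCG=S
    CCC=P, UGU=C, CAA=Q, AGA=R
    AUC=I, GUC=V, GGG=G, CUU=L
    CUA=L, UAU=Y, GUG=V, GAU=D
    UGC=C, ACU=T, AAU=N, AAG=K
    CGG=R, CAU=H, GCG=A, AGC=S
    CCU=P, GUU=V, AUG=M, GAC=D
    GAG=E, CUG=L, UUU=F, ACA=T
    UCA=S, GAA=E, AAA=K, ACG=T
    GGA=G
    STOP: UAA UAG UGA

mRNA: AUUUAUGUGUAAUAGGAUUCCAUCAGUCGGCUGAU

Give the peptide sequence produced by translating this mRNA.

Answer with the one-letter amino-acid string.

start AUG at pos 4
pos 4: AUG -> M; peptide=M
pos 7: UGU -> C; peptide=MC
pos 10: AAU -> N; peptide=MCN
pos 13: AGG -> R; peptide=MCNR
pos 16: AUU -> I; peptide=MCNRI
pos 19: CCA -> P; peptide=MCNRIP
pos 22: UCA -> S; peptide=MCNRIPS
pos 25: GUC -> V; peptide=MCNRIPSV
pos 28: GGC -> G; peptide=MCNRIPSVG
pos 31: UGA -> STOP

Answer: MCNRIPSVG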